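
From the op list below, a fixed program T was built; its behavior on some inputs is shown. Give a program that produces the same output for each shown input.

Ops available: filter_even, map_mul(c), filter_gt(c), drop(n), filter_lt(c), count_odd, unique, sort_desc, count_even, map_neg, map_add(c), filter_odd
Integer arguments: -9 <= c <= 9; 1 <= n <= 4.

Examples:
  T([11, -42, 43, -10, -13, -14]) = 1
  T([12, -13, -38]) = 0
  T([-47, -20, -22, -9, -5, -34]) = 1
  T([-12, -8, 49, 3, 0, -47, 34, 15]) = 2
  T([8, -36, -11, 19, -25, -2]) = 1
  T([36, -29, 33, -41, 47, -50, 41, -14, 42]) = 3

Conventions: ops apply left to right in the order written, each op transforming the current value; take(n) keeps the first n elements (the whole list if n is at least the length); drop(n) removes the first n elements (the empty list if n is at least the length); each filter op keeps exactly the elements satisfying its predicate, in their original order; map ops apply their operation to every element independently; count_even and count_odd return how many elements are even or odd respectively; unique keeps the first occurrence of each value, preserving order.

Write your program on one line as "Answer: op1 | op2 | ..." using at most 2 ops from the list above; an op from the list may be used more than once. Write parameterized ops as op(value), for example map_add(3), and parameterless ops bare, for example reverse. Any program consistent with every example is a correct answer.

drop(4) | count_even

Check, running the answer program on each example:
  [11, -42, 43, -10, -13, -14] -> [-13, -14] -> 1
  [12, -13, -38] -> [] -> 0
  [-47, -20, -22, -9, -5, -34] -> [-5, -34] -> 1
  [-12, -8, 49, 3, 0, -47, 34, 15] -> [0, -47, 34, 15] -> 2
  [8, -36, -11, 19, -25, -2] -> [-25, -2] -> 1
  [36, -29, 33, -41, 47, -50, 41, -14, 42] -> [47, -50, 41, -14, 42] -> 3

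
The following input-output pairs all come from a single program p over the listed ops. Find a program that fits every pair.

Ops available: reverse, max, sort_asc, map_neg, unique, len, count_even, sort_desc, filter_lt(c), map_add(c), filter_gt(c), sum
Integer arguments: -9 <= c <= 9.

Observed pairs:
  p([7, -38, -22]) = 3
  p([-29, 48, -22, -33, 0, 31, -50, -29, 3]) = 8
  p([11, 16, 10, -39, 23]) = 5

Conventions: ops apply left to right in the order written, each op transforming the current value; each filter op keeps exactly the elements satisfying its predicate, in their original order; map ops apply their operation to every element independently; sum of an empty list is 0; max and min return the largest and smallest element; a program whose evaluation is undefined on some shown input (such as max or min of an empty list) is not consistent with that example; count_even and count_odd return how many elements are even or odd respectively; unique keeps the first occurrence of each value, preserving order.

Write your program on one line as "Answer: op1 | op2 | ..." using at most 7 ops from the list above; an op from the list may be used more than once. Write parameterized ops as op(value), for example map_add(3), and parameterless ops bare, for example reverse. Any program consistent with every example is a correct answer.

map_add(-2) | reverse | unique | map_neg | sort_desc | len

Check, running the answer program on each example:
  [7, -38, -22] -> [5, -40, -24] -> [-24, -40, 5] -> [-24, -40, 5] -> [24, 40, -5] -> [40, 24, -5] -> 3
  [-29, 48, -22, -33, 0, 31, -50, -29, 3] -> [-31, 46, -24, -35, -2, 29, -52, -31, 1] -> [1, -31, -52, 29, -2, -35, -24, 46, -31] -> [1, -31, -52, 29, -2, -35, -24, 46] -> [-1, 31, 52, -29, 2, 35, 24, -46] -> [52, 35, 31, 24, 2, -1, -29, -46] -> 8
  [11, 16, 10, -39, 23] -> [9, 14, 8, -41, 21] -> [21, -41, 8, 14, 9] -> [21, -41, 8, 14, 9] -> [-21, 41, -8, -14, -9] -> [41, -8, -9, -14, -21] -> 5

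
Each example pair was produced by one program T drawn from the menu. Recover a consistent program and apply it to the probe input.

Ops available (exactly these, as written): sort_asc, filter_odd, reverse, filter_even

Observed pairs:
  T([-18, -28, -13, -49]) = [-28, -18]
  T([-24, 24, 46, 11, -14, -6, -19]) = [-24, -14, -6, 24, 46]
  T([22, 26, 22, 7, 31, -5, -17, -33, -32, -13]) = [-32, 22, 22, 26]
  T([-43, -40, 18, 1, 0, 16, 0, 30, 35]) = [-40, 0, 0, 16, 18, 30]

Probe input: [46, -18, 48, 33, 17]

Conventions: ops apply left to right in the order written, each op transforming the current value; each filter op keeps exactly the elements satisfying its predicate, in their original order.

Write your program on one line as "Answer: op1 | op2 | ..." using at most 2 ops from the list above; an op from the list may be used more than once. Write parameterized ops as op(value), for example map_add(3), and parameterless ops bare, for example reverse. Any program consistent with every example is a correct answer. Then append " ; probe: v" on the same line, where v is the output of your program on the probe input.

sort_asc | filter_even ; probe: [-18, 46, 48]

Check, running the answer program on each example:
  [-18, -28, -13, -49] -> [-49, -28, -18, -13] -> [-28, -18]
  [-24, 24, 46, 11, -14, -6, -19] -> [-24, -19, -14, -6, 11, 24, 46] -> [-24, -14, -6, 24, 46]
  [22, 26, 22, 7, 31, -5, -17, -33, -32, -13] -> [-33, -32, -17, -13, -5, 7, 22, 22, 26, 31] -> [-32, 22, 22, 26]
  [-43, -40, 18, 1, 0, 16, 0, 30, 35] -> [-43, -40, 0, 0, 1, 16, 18, 30, 35] -> [-40, 0, 0, 16, 18, 30]
  probe: [46, -18, 48, 33, 17] -> [-18, 17, 33, 46, 48] -> [-18, 46, 48]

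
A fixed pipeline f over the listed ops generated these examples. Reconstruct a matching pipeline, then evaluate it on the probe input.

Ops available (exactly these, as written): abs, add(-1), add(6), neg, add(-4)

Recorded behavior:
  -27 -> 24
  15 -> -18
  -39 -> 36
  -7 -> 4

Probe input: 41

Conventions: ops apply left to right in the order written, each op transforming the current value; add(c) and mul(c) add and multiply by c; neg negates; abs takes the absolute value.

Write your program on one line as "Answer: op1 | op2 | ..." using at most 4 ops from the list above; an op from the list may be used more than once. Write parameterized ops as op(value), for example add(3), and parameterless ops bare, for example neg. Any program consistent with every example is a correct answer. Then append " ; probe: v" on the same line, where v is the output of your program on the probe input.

add(-1) | neg | add(-4) ; probe: -44

Check, running the answer program on each example:
  -27 -> -28 -> 28 -> 24
  15 -> 14 -> -14 -> -18
  -39 -> -40 -> 40 -> 36
  -7 -> -8 -> 8 -> 4
  probe: 41 -> 40 -> -40 -> -44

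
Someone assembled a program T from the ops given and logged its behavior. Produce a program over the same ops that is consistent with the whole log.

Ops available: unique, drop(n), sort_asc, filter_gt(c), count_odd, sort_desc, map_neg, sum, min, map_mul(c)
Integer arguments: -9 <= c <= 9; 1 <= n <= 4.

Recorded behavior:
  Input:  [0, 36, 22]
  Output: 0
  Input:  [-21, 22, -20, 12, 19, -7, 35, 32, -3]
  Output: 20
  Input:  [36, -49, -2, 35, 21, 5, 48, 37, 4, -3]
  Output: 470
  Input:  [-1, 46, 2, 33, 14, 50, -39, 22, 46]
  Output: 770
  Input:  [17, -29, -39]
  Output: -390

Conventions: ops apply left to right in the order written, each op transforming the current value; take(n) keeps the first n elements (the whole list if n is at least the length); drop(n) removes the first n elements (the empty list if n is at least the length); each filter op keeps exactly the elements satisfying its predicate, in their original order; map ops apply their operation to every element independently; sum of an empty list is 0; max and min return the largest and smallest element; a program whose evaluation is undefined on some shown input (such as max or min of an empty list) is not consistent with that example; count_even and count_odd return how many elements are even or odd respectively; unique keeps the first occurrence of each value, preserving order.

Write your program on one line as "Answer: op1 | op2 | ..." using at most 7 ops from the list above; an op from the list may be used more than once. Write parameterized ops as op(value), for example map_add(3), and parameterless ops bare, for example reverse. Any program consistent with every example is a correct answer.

map_mul(2) | map_mul(-5) | sort_asc | map_neg | drop(2) | sum

Check, running the answer program on each example:
  [0, 36, 22] -> [0, 72, 44] -> [0, -360, -220] -> [-360, -220, 0] -> [360, 220, 0] -> [0] -> 0
  [-21, 22, -20, 12, 19, -7, 35, 32, -3] -> [-42, 44, -40, 24, 38, -14, 70, 64, -6] -> [210, -220, 200, -120, -190, 70, -350, -320, 30] -> [-350, -320, -220, -190, -120, 30, 70, 200, 210] -> [350, 320, 220, 190, 120, -30, -70, -200, -210] -> [220, 190, 120, -30, -70, -200, -210] -> 20
  [36, -49, -2, 35, 21, 5, 48, 37, 4, -3] -> [72, -98, -4, 70, 42, 10, 96, 74, 8, -6] -> [-360, 490, 20, -350, -210, -50, -480, -370, -40, 30] -> [-480, -370, -360, -350, -210, -50, -40, 20, 30, 490] -> [480, 370, 360, 350, 210, 50, 40, -20, -30, -490] -> [360, 350, 210, 50, 40, -20, -30, -490] -> 470
  [-1, 46, 2, 33, 14, 50, -39, 22, 46] -> [-2, 92, 4, 66, 28, 100, -78, 44, 92] -> [10, -460, -20, -330, -140, -500, 390, -220, -460] -> [-500, -460, -460, -330, -220, -140, -20, 10, 390] -> [500, 460, 460, 330, 220, 140, 20, -10, -390] -> [460, 330, 220, 140, 20, -10, -390] -> 770
  [17, -29, -39] -> [34, -58, -78] -> [-170, 290, 390] -> [-170, 290, 390] -> [170, -290, -390] -> [-390] -> -390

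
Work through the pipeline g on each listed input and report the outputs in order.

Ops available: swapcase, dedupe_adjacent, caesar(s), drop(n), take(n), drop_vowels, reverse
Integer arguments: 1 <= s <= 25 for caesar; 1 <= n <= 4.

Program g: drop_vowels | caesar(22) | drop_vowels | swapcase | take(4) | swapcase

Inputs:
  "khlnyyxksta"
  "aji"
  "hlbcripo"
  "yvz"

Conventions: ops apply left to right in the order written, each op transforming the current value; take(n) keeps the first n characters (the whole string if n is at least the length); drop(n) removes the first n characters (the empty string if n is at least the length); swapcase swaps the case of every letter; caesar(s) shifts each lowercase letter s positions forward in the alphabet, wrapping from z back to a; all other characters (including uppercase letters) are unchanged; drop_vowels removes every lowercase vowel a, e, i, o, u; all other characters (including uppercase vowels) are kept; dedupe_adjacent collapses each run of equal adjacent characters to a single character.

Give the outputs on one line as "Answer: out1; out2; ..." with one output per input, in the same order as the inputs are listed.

Execution, op by op:
  "khlnyyxksta" -> "khlnyyxkst" -> "gdhjuutgop" -> "gdhjtgp" -> "GDHJTGP" -> "GDHJ" -> "gdhj"
  "aji" -> "j" -> "f" -> "f" -> "F" -> "F" -> "f"
  "hlbcripo" -> "hlbcrp" -> "dhxynl" -> "dhxynl" -> "DHXYNL" -> "DHXY" -> "dhxy"
  "yvz" -> "yvz" -> "urv" -> "rv" -> "RV" -> "RV" -> "rv"

"gdhj"; "f"; "dhxy"; "rv"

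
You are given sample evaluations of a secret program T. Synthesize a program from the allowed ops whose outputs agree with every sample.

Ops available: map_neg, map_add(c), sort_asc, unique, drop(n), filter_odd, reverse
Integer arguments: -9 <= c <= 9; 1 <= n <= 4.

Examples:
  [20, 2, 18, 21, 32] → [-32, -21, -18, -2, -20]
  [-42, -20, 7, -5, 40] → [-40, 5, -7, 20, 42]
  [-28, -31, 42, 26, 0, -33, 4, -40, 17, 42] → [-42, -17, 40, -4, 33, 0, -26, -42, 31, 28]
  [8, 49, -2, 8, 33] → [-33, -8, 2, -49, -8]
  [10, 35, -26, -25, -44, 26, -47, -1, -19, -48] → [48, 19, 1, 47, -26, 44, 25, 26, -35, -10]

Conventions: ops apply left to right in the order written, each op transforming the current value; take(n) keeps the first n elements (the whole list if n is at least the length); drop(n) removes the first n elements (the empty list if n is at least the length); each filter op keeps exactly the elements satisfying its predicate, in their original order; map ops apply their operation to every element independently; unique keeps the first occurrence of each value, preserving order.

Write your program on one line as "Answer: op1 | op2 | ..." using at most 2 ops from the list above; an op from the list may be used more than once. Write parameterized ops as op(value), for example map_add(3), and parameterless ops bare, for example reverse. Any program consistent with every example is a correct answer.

reverse | map_neg

Check, running the answer program on each example:
  [20, 2, 18, 21, 32] -> [32, 21, 18, 2, 20] -> [-32, -21, -18, -2, -20]
  [-42, -20, 7, -5, 40] -> [40, -5, 7, -20, -42] -> [-40, 5, -7, 20, 42]
  [-28, -31, 42, 26, 0, -33, 4, -40, 17, 42] -> [42, 17, -40, 4, -33, 0, 26, 42, -31, -28] -> [-42, -17, 40, -4, 33, 0, -26, -42, 31, 28]
  [8, 49, -2, 8, 33] -> [33, 8, -2, 49, 8] -> [-33, -8, 2, -49, -8]
  [10, 35, -26, -25, -44, 26, -47, -1, -19, -48] -> [-48, -19, -1, -47, 26, -44, -25, -26, 35, 10] -> [48, 19, 1, 47, -26, 44, 25, 26, -35, -10]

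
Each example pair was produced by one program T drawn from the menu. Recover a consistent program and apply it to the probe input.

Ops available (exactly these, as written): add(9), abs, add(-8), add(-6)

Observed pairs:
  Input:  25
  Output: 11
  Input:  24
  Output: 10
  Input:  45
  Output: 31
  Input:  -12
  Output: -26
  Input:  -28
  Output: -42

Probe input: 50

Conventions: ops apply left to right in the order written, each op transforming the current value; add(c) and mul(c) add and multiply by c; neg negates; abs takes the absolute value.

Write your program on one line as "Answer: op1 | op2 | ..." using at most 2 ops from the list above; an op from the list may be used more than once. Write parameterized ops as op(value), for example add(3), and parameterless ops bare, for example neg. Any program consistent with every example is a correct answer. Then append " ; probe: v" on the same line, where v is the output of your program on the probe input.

add(-6) | add(-8) ; probe: 36

Check, running the answer program on each example:
  25 -> 19 -> 11
  24 -> 18 -> 10
  45 -> 39 -> 31
  -12 -> -18 -> -26
  -28 -> -34 -> -42
  probe: 50 -> 44 -> 36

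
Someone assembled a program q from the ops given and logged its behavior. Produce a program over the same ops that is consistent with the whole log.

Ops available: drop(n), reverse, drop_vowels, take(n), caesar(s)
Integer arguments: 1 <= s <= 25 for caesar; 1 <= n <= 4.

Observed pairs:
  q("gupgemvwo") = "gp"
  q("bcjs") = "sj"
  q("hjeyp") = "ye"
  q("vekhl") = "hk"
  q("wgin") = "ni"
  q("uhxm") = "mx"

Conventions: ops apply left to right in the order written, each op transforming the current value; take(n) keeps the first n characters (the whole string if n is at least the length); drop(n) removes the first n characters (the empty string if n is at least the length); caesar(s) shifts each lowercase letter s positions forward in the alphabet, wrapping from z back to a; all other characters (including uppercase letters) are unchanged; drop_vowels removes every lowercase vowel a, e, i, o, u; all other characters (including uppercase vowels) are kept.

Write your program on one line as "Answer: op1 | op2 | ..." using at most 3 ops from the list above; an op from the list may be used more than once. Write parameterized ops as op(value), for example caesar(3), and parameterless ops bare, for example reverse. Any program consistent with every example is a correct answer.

drop(2) | take(2) | reverse

Check, running the answer program on each example:
  "gupgemvwo" -> "pgemvwo" -> "pg" -> "gp"
  "bcjs" -> "js" -> "js" -> "sj"
  "hjeyp" -> "eyp" -> "ey" -> "ye"
  "vekhl" -> "khl" -> "kh" -> "hk"
  "wgin" -> "in" -> "in" -> "ni"
  "uhxm" -> "xm" -> "xm" -> "mx"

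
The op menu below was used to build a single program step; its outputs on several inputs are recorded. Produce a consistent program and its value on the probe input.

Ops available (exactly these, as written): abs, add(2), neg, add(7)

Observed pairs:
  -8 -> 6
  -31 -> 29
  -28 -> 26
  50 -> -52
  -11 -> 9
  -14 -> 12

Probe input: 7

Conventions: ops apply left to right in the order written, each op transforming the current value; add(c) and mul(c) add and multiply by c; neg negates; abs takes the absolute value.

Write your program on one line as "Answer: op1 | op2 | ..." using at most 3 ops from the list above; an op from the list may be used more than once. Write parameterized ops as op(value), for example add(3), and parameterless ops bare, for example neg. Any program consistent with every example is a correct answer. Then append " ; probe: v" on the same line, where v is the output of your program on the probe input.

add(2) | neg ; probe: -9

Check, running the answer program on each example:
  -8 -> -6 -> 6
  -31 -> -29 -> 29
  -28 -> -26 -> 26
  50 -> 52 -> -52
  -11 -> -9 -> 9
  -14 -> -12 -> 12
  probe: 7 -> 9 -> -9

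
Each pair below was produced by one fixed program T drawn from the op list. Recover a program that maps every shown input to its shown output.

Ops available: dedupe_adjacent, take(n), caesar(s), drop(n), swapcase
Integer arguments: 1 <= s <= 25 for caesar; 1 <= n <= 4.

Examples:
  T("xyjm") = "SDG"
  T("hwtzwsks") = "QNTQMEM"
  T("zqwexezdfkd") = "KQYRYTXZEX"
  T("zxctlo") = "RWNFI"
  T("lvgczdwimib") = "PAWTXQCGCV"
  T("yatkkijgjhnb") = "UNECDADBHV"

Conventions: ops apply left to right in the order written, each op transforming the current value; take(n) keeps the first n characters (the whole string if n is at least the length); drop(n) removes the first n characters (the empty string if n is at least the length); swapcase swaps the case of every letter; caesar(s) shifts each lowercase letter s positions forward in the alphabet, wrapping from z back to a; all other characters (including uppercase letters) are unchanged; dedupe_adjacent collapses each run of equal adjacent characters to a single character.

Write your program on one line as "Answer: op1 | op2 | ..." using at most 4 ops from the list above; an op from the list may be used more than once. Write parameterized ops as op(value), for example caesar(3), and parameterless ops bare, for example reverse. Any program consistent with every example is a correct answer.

caesar(20) | dedupe_adjacent | swapcase | drop(1)

Check, running the answer program on each example:
  "xyjm" -> "rsdg" -> "rsdg" -> "RSDG" -> "SDG"
  "hwtzwsks" -> "bqntqmem" -> "bqntqmem" -> "BQNTQMEM" -> "QNTQMEM"
  "zqwexezdfkd" -> "tkqyrytxzex" -> "tkqyrytxzex" -> "TKQYRYTXZEX" -> "KQYRYTXZEX"
  "zxctlo" -> "trwnfi" -> "trwnfi" -> "TRWNFI" -> "RWNFI"
  "lvgczdwimib" -> "fpawtxqcgcv" -> "fpawtxqcgcv" -> "FPAWTXQCGCV" -> "PAWTXQCGCV"
  "yatkkijgjhnb" -> "suneecdadbhv" -> "sunecdadbhv" -> "SUNECDADBHV" -> "UNECDADBHV"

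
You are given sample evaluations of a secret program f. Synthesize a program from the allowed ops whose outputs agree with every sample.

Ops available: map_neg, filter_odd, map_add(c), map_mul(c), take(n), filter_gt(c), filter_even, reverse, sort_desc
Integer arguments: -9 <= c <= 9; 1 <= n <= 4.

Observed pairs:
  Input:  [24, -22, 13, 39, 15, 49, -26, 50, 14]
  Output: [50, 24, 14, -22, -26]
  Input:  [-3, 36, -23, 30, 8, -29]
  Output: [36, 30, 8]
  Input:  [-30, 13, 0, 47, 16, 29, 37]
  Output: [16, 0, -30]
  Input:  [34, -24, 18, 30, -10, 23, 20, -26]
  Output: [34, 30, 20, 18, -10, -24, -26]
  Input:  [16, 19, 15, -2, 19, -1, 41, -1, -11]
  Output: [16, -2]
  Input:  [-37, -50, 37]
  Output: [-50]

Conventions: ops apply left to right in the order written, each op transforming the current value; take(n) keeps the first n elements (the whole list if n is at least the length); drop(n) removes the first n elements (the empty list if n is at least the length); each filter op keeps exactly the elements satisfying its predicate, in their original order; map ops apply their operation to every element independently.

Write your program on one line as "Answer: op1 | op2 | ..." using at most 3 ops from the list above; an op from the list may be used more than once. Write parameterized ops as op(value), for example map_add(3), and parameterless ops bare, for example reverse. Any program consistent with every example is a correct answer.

sort_desc | filter_even

Check, running the answer program on each example:
  [24, -22, 13, 39, 15, 49, -26, 50, 14] -> [50, 49, 39, 24, 15, 14, 13, -22, -26] -> [50, 24, 14, -22, -26]
  [-3, 36, -23, 30, 8, -29] -> [36, 30, 8, -3, -23, -29] -> [36, 30, 8]
  [-30, 13, 0, 47, 16, 29, 37] -> [47, 37, 29, 16, 13, 0, -30] -> [16, 0, -30]
  [34, -24, 18, 30, -10, 23, 20, -26] -> [34, 30, 23, 20, 18, -10, -24, -26] -> [34, 30, 20, 18, -10, -24, -26]
  [16, 19, 15, -2, 19, -1, 41, -1, -11] -> [41, 19, 19, 16, 15, -1, -1, -2, -11] -> [16, -2]
  [-37, -50, 37] -> [37, -37, -50] -> [-50]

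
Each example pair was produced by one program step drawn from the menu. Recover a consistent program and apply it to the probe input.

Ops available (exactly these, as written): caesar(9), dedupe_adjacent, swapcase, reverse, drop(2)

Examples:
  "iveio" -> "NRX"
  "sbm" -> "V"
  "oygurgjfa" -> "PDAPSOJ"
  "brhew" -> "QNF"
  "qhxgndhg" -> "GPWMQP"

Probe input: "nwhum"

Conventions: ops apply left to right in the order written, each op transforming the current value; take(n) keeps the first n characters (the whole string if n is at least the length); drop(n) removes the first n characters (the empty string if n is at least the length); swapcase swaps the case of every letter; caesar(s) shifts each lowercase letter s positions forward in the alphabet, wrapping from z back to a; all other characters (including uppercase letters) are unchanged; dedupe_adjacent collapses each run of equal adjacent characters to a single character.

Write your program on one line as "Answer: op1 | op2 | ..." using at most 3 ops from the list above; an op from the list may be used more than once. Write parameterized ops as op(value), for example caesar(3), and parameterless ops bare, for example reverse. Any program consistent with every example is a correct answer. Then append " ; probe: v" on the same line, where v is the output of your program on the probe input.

caesar(9) | drop(2) | swapcase ; probe: "QDV"

Check, running the answer program on each example:
  "iveio" -> "renrx" -> "nrx" -> "NRX"
  "sbm" -> "bkv" -> "v" -> "V"
  "oygurgjfa" -> "xhpdapsoj" -> "pdapsoj" -> "PDAPSOJ"
  "brhew" -> "kaqnf" -> "qnf" -> "QNF"
  "qhxgndhg" -> "zqgpwmqp" -> "gpwmqp" -> "GPWMQP"
  probe: "nwhum" -> "wfqdv" -> "qdv" -> "QDV"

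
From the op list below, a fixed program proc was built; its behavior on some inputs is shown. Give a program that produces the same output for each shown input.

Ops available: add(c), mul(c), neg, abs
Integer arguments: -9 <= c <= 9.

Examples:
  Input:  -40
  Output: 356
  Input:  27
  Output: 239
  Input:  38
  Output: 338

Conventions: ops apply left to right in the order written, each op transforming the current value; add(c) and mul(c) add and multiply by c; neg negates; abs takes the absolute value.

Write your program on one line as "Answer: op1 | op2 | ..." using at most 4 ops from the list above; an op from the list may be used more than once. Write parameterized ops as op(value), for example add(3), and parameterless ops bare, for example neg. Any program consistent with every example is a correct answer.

abs | mul(-9) | neg | add(-4)

Check, running the answer program on each example:
  -40 -> 40 -> -360 -> 360 -> 356
  27 -> 27 -> -243 -> 243 -> 239
  38 -> 38 -> -342 -> 342 -> 338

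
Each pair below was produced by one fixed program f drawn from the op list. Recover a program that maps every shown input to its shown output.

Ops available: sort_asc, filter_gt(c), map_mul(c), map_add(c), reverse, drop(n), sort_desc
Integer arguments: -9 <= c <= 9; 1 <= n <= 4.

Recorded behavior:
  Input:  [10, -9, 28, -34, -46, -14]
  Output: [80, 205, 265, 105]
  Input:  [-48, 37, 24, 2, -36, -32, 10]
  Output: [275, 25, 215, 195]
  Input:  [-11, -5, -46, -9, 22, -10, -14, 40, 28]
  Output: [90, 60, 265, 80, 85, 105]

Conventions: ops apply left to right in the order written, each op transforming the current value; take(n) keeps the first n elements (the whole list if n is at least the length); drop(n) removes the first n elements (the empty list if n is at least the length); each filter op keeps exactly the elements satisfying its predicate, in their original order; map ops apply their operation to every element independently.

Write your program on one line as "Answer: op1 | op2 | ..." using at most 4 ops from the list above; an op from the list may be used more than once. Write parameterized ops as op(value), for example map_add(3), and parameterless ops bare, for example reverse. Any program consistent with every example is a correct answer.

map_add(-7) | map_mul(-5) | filter_gt(-6)

Check, running the answer program on each example:
  [10, -9, 28, -34, -46, -14] -> [3, -16, 21, -41, -53, -21] -> [-15, 80, -105, 205, 265, 105] -> [80, 205, 265, 105]
  [-48, 37, 24, 2, -36, -32, 10] -> [-55, 30, 17, -5, -43, -39, 3] -> [275, -150, -85, 25, 215, 195, -15] -> [275, 25, 215, 195]
  [-11, -5, -46, -9, 22, -10, -14, 40, 28] -> [-18, -12, -53, -16, 15, -17, -21, 33, 21] -> [90, 60, 265, 80, -75, 85, 105, -165, -105] -> [90, 60, 265, 80, 85, 105]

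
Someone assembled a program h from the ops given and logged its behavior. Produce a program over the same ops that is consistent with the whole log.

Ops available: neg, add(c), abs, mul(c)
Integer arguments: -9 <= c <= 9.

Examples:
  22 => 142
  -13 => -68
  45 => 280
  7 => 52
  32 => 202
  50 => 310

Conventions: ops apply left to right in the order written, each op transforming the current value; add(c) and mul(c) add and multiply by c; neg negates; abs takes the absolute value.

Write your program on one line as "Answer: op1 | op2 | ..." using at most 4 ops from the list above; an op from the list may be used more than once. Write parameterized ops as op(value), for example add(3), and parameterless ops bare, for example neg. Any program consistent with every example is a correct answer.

neg | mul(-3) | add(5) | mul(2)

Check, running the answer program on each example:
  22 -> -22 -> 66 -> 71 -> 142
  -13 -> 13 -> -39 -> -34 -> -68
  45 -> -45 -> 135 -> 140 -> 280
  7 -> -7 -> 21 -> 26 -> 52
  32 -> -32 -> 96 -> 101 -> 202
  50 -> -50 -> 150 -> 155 -> 310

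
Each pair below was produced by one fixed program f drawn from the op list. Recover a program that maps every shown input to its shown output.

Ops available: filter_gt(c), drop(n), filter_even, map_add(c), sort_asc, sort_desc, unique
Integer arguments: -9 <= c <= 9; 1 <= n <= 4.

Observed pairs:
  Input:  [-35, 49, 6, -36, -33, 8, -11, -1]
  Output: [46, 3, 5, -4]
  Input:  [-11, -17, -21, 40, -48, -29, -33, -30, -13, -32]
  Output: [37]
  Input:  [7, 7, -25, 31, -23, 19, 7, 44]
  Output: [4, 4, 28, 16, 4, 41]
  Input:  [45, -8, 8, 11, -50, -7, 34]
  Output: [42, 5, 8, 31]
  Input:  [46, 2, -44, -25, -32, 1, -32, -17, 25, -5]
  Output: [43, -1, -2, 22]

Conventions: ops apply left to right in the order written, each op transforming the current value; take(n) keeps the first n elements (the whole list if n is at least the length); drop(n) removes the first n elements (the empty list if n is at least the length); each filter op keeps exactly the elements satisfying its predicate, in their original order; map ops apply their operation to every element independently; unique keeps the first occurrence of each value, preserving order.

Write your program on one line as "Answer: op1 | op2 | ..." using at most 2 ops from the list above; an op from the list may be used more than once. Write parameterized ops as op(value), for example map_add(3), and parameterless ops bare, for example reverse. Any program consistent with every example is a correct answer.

map_add(-3) | filter_gt(-7)

Check, running the answer program on each example:
  [-35, 49, 6, -36, -33, 8, -11, -1] -> [-38, 46, 3, -39, -36, 5, -14, -4] -> [46, 3, 5, -4]
  [-11, -17, -21, 40, -48, -29, -33, -30, -13, -32] -> [-14, -20, -24, 37, -51, -32, -36, -33, -16, -35] -> [37]
  [7, 7, -25, 31, -23, 19, 7, 44] -> [4, 4, -28, 28, -26, 16, 4, 41] -> [4, 4, 28, 16, 4, 41]
  [45, -8, 8, 11, -50, -7, 34] -> [42, -11, 5, 8, -53, -10, 31] -> [42, 5, 8, 31]
  [46, 2, -44, -25, -32, 1, -32, -17, 25, -5] -> [43, -1, -47, -28, -35, -2, -35, -20, 22, -8] -> [43, -1, -2, 22]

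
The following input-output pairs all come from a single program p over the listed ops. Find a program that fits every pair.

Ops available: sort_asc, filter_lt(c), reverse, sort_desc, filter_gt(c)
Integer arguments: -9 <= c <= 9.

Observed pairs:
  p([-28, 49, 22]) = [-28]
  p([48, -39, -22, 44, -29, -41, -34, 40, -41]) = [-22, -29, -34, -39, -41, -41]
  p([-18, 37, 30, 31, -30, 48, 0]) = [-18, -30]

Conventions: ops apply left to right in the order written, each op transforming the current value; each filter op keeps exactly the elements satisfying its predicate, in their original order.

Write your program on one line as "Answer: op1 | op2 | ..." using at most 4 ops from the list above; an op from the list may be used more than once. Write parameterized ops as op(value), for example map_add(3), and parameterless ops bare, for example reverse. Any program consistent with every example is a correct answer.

filter_lt(-2) | sort_asc | sort_desc

Check, running the answer program on each example:
  [-28, 49, 22] -> [-28] -> [-28] -> [-28]
  [48, -39, -22, 44, -29, -41, -34, 40, -41] -> [-39, -22, -29, -41, -34, -41] -> [-41, -41, -39, -34, -29, -22] -> [-22, -29, -34, -39, -41, -41]
  [-18, 37, 30, 31, -30, 48, 0] -> [-18, -30] -> [-30, -18] -> [-18, -30]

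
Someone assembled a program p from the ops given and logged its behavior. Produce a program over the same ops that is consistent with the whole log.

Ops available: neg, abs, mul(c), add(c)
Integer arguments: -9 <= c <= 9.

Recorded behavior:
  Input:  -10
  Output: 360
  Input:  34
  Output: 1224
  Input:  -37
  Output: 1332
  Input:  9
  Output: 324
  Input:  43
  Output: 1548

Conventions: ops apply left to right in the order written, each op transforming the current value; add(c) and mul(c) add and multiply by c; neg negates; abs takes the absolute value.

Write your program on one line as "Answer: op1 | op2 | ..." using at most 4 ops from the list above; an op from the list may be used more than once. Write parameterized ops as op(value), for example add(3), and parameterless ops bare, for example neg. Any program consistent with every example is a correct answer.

abs | mul(-9) | mul(-4)

Check, running the answer program on each example:
  -10 -> 10 -> -90 -> 360
  34 -> 34 -> -306 -> 1224
  -37 -> 37 -> -333 -> 1332
  9 -> 9 -> -81 -> 324
  43 -> 43 -> -387 -> 1548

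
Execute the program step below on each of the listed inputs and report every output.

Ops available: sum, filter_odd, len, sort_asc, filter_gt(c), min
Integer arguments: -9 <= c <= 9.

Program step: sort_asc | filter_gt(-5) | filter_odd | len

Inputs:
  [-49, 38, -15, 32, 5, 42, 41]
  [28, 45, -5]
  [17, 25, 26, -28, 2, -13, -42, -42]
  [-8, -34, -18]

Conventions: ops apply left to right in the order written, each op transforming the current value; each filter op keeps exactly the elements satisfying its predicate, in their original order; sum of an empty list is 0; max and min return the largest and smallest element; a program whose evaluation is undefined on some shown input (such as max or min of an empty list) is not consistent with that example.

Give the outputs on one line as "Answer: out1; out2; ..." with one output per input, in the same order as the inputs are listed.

Execution, op by op:
  [-49, 38, -15, 32, 5, 42, 41] -> [-49, -15, 5, 32, 38, 41, 42] -> [5, 32, 38, 41, 42] -> [5, 41] -> 2
  [28, 45, -5] -> [-5, 28, 45] -> [28, 45] -> [45] -> 1
  [17, 25, 26, -28, 2, -13, -42, -42] -> [-42, -42, -28, -13, 2, 17, 25, 26] -> [2, 17, 25, 26] -> [17, 25] -> 2
  [-8, -34, -18] -> [-34, -18, -8] -> [] -> [] -> 0

2; 1; 2; 0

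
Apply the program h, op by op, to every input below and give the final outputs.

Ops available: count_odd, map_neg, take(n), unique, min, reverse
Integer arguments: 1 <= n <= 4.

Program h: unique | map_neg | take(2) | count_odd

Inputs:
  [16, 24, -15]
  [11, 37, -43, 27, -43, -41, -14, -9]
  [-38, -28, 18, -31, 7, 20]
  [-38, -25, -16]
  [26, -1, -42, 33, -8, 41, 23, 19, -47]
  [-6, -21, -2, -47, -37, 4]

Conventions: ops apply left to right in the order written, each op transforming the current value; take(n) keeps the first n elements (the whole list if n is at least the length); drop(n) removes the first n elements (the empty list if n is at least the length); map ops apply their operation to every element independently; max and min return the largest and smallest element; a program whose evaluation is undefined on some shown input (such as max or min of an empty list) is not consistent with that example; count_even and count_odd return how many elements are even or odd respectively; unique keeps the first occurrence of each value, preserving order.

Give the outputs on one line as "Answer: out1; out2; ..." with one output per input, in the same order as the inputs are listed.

0; 2; 0; 1; 1; 1

Execution, op by op:
  [16, 24, -15] -> [16, 24, -15] -> [-16, -24, 15] -> [-16, -24] -> 0
  [11, 37, -43, 27, -43, -41, -14, -9] -> [11, 37, -43, 27, -41, -14, -9] -> [-11, -37, 43, -27, 41, 14, 9] -> [-11, -37] -> 2
  [-38, -28, 18, -31, 7, 20] -> [-38, -28, 18, -31, 7, 20] -> [38, 28, -18, 31, -7, -20] -> [38, 28] -> 0
  [-38, -25, -16] -> [-38, -25, -16] -> [38, 25, 16] -> [38, 25] -> 1
  [26, -1, -42, 33, -8, 41, 23, 19, -47] -> [26, -1, -42, 33, -8, 41, 23, 19, -47] -> [-26, 1, 42, -33, 8, -41, -23, -19, 47] -> [-26, 1] -> 1
  [-6, -21, -2, -47, -37, 4] -> [-6, -21, -2, -47, -37, 4] -> [6, 21, 2, 47, 37, -4] -> [6, 21] -> 1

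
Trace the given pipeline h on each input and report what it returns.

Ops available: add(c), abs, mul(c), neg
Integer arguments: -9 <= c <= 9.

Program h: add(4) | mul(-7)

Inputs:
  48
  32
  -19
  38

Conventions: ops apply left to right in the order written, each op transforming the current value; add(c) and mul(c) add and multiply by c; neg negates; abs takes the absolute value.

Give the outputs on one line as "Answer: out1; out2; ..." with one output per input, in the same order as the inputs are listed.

-364; -252; 105; -294

Execution, op by op:
  48 -> 52 -> -364
  32 -> 36 -> -252
  -19 -> -15 -> 105
  38 -> 42 -> -294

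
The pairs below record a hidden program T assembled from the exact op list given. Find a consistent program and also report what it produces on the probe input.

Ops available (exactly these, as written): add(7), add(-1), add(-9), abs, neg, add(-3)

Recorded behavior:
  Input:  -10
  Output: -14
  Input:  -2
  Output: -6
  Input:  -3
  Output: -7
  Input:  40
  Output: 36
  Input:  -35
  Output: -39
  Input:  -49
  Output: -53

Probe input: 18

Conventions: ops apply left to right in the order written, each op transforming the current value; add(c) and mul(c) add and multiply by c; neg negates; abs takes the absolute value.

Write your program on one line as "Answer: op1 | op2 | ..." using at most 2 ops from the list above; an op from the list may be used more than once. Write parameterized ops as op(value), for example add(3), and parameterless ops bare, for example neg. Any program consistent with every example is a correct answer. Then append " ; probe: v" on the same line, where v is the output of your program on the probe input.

add(-3) | add(-1) ; probe: 14

Check, running the answer program on each example:
  -10 -> -13 -> -14
  -2 -> -5 -> -6
  -3 -> -6 -> -7
  40 -> 37 -> 36
  -35 -> -38 -> -39
  -49 -> -52 -> -53
  probe: 18 -> 15 -> 14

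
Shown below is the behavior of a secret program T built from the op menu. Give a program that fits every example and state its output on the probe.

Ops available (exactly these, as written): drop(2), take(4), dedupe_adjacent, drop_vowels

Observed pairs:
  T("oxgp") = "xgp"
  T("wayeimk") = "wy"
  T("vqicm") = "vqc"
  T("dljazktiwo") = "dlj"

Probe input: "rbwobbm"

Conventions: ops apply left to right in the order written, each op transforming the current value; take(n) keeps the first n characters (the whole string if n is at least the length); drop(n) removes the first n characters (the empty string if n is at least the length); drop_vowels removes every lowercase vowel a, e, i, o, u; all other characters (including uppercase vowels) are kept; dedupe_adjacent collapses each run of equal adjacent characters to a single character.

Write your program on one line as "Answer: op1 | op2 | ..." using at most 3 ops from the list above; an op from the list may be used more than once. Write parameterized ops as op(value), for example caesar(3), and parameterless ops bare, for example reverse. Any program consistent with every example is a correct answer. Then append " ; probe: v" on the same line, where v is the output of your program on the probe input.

take(4) | drop_vowels ; probe: "rbw"

Check, running the answer program on each example:
  "oxgp" -> "oxgp" -> "xgp"
  "wayeimk" -> "waye" -> "wy"
  "vqicm" -> "vqic" -> "vqc"
  "dljazktiwo" -> "dlja" -> "dlj"
  probe: "rbwobbm" -> "rbwo" -> "rbw"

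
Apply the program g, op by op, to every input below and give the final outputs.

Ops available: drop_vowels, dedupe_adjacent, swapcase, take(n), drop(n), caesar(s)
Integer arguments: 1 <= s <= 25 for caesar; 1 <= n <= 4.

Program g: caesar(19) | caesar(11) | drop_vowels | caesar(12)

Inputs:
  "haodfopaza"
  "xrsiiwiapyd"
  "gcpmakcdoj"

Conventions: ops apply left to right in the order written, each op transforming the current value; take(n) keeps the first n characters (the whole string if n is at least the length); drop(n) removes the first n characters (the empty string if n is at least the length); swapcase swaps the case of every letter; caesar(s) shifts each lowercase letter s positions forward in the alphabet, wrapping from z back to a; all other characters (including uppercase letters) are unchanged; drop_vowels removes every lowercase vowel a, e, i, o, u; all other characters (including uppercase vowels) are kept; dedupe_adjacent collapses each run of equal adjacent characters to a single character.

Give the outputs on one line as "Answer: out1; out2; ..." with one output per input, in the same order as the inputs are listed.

Execution, op by op:
  "haodfopaza" -> "athwyhitst" -> "leshjstede" -> "lshjstd" -> "xetvefp"
  "xrsiiwiapyd" -> "qklbbpbtirw" -> "bvwmmametch" -> "bvwmmmtch" -> "nhiyyyfot"
  "gcpmakcdoj" -> "zviftdvwhc" -> "kgtqeoghsn" -> "kgtqghsn" -> "wsfcstez"

"xetvefp"; "nhiyyyfot"; "wsfcstez"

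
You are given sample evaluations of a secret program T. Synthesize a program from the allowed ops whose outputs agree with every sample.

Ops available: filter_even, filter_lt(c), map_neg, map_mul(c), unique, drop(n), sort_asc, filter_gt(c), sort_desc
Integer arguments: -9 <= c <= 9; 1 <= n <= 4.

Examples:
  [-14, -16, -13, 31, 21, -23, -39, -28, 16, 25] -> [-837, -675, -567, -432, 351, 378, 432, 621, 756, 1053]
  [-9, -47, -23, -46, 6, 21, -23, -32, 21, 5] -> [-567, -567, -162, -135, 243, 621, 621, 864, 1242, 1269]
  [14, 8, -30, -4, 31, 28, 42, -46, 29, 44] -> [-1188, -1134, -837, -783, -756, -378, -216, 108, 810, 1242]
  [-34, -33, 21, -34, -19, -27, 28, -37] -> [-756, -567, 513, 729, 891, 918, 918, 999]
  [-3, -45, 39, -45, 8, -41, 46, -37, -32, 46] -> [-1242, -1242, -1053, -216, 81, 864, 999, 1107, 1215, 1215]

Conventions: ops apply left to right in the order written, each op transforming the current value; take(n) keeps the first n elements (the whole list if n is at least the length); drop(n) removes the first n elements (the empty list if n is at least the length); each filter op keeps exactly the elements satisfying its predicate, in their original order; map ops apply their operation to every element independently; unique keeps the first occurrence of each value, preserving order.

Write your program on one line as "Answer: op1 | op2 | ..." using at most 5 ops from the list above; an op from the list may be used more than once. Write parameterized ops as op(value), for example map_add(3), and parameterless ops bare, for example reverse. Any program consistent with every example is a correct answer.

map_mul(9) | sort_desc | map_neg | map_mul(3)

Check, running the answer program on each example:
  [-14, -16, -13, 31, 21, -23, -39, -28, 16, 25] -> [-126, -144, -117, 279, 189, -207, -351, -252, 144, 225] -> [279, 225, 189, 144, -117, -126, -144, -207, -252, -351] -> [-279, -225, -189, -144, 117, 126, 144, 207, 252, 351] -> [-837, -675, -567, -432, 351, 378, 432, 621, 756, 1053]
  [-9, -47, -23, -46, 6, 21, -23, -32, 21, 5] -> [-81, -423, -207, -414, 54, 189, -207, -288, 189, 45] -> [189, 189, 54, 45, -81, -207, -207, -288, -414, -423] -> [-189, -189, -54, -45, 81, 207, 207, 288, 414, 423] -> [-567, -567, -162, -135, 243, 621, 621, 864, 1242, 1269]
  [14, 8, -30, -4, 31, 28, 42, -46, 29, 44] -> [126, 72, -270, -36, 279, 252, 378, -414, 261, 396] -> [396, 378, 279, 261, 252, 126, 72, -36, -270, -414] -> [-396, -378, -279, -261, -252, -126, -72, 36, 270, 414] -> [-1188, -1134, -837, -783, -756, -378, -216, 108, 810, 1242]
  [-34, -33, 21, -34, -19, -27, 28, -37] -> [-306, -297, 189, -306, -171, -243, 252, -333] -> [252, 189, -171, -243, -297, -306, -306, -333] -> [-252, -189, 171, 243, 297, 306, 306, 333] -> [-756, -567, 513, 729, 891, 918, 918, 999]
  [-3, -45, 39, -45, 8, -41, 46, -37, -32, 46] -> [-27, -405, 351, -405, 72, -369, 414, -333, -288, 414] -> [414, 414, 351, 72, -27, -288, -333, -369, -405, -405] -> [-414, -414, -351, -72, 27, 288, 333, 369, 405, 405] -> [-1242, -1242, -1053, -216, 81, 864, 999, 1107, 1215, 1215]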